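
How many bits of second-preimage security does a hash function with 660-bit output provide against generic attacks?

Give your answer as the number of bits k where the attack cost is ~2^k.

Step 1: The hash has a 660-bit output.
Step 2: Second-preimage resistance means: given a specific input x, it should be infeasible to find a different y with h(y) = h(x).
With a 660-bit output, a generic search for a second preimage costs about 2^660 evaluations (each trial matches the fixed target with probability 2^-660).
Step 3: Security level = 660 bits.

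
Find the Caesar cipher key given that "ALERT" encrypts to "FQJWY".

Step 1: Compare first letters: A (position 0) -> F (position 5).
Step 2: Shift = (5 - 0) mod 26 = 5.
The shift value is 5.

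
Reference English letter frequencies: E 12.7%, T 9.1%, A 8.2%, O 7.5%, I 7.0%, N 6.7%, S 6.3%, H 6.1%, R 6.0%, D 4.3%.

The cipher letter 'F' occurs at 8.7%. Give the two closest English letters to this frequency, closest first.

Step 1: Observed frequency of 'F' is 8.7%.
Step 2: Compute distances to each reference frequency and sort:
  T (9.1%): difference = 0.4% <-- BEST
  A (8.2%): difference = 0.5% <-- RUNNER-UP
  O (7.5%): difference = 1.2%
  I (7.0%): difference = 1.7%
  N (6.7%): difference = 2.0%
Step 3: Most likely is 'T' (9.1%, diff 0.4%); second most likely is 'A' (8.2%, diff 0.5%).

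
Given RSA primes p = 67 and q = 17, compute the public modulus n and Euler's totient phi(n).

Step 1: n = p * q = 67 * 17 = 1139.
Step 2: phi(n) = (p-1)(q-1) = 66 * 16 = 1056.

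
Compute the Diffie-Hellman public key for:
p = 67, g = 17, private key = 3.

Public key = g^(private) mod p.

Step 1: A = g^a mod p = 17^3 mod 67.
  17^1 mod 67 = 17
  17^2 mod 67 = (17 * 17) mod 67 = 21
  17^3 mod 67 = (21 * 17) mod 67 = 22
Result: A = 22.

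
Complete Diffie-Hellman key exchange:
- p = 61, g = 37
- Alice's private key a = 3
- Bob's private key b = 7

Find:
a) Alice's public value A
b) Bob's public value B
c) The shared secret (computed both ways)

Step 1: A = g^a mod p = 37^3 mod 61 = 23.
Step 2: B = g^b mod p = 37^7 mod 61 = 53.
Step 3: Alice computes s = B^a mod p = 53^3 mod 61 = 37.
Step 4: Bob computes s = A^b mod p = 23^7 mod 61 = 37.
Both sides agree: shared secret = 37.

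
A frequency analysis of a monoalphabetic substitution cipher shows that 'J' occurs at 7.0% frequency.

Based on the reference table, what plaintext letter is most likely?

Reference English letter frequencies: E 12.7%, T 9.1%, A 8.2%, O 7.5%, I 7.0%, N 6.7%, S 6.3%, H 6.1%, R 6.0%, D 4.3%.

Step 1: The observed frequency is 7.0%.
Step 2: Compare with English frequencies:
  E: 12.7% (difference: 5.7%)
  T: 9.1% (difference: 2.1%)
  A: 8.2% (difference: 1.2%)
  O: 7.5% (difference: 0.5%)
  I: 7.0% (difference: 0.0%) <-- closest
  N: 6.7% (difference: 0.3%)
  S: 6.3% (difference: 0.7%)
  H: 6.1% (difference: 0.9%)
  R: 6.0% (difference: 1.0%)
  D: 4.3% (difference: 2.7%)
Step 3: 'J' most likely represents 'I' (frequency 7.0%).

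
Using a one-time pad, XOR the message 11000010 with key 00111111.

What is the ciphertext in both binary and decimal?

Step 1: Write out the XOR operation bit by bit:
  Message: 11000010
  Key:     00111111
  XOR:     11111101
Step 2: Convert to decimal: 11111101 = 253.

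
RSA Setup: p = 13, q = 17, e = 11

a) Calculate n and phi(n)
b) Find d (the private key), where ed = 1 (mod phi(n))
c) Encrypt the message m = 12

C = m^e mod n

Step 1: n = 13 * 17 = 221.
Step 2: phi(n) = (13-1)(17-1) = 12 * 16 = 192.
Step 3: Find d = 11^(-1) mod 192 = 35.
  Verify: 11 * 35 = 385 = 1 (mod 192).
Step 4: C = 12^11 mod 221 = 142.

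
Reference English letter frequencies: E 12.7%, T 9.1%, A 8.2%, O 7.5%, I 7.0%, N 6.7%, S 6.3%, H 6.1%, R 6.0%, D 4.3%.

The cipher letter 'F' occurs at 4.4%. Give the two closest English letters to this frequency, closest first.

Step 1: Observed frequency of 'F' is 4.4%.
Step 2: Compute distances to each reference frequency and sort:
  D (4.3%): difference = 0.1% <-- BEST
  R (6.0%): difference = 1.6% <-- RUNNER-UP
  H (6.1%): difference = 1.7%
  S (6.3%): difference = 1.9%
  N (6.7%): difference = 2.3%
Step 3: Most likely is 'D' (4.3%, diff 0.1%); second most likely is 'R' (6.0%, diff 1.6%).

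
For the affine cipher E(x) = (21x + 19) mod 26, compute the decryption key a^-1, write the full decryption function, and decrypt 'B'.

Step 1: Find a^-1, the modular inverse of 21 mod 26.
Step 2: We need 21 * a^-1 = 1 (mod 26).
Step 3: 21 * 5 = 105 = 4 * 26 + 1, so a^-1 = 5.
Step 4: D(y) = 5(y - 19) mod 26.
Step 5: Apply to 'B' (y = 1): D(1) = 5 * (1 - 19) mod 26 = 5 * -18 mod 26 = 14 -> 'O'.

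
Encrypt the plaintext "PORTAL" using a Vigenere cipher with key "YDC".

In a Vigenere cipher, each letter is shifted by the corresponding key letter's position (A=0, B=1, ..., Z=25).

Step 1: Repeat key to match plaintext length:
  Plaintext: PORTAL
  Key:       YDCYDC
Step 2: Encrypt each letter:
  P(15) + Y(24) = (15+24) mod 26 = 13 = N
  O(14) + D(3) = (14+3) mod 26 = 17 = R
  R(17) + C(2) = (17+2) mod 26 = 19 = T
  T(19) + Y(24) = (19+24) mod 26 = 17 = R
  A(0) + D(3) = (0+3) mod 26 = 3 = D
  L(11) + C(2) = (11+2) mod 26 = 13 = N
Ciphertext: NRTRDN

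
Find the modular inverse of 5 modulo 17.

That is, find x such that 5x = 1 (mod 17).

Step 1: We need x such that 5 * x = 1 (mod 17).
Step 2: Using the extended Euclidean algorithm or trial:
  5 * 7 = 35 = 2 * 17 + 1.
Step 3: Since 35 mod 17 = 1, the inverse is x = 7.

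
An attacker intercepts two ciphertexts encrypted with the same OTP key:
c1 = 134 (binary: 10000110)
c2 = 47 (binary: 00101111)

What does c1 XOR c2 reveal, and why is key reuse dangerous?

Step 1: c1 XOR c2 = (m1 XOR k) XOR (m2 XOR k).
Step 2: By XOR associativity/commutativity: = m1 XOR m2 XOR k XOR k = m1 XOR m2.
Step 3: 10000110 XOR 00101111 = 10101001 = 169.
Step 4: The key cancels out! An attacker learns m1 XOR m2 = 169, revealing the relationship between plaintexts.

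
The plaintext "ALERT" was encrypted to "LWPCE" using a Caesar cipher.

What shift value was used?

Step 1: Compare first letters: A (position 0) -> L (position 11).
Step 2: Shift = (11 - 0) mod 26 = 11.
The shift value is 11.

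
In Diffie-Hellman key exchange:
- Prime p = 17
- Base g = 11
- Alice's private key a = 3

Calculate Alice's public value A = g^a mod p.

Step 1: A = g^a mod p = 11^3 mod 17.
  11^1 mod 17 = 11
  11^2 mod 17 = (11 * 11) mod 17 = 2
  11^3 mod 17 = (2 * 11) mod 17 = 5
Result: A = 5.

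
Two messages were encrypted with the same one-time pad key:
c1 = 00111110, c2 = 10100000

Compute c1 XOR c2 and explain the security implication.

Step 1: c1 XOR c2 = (m1 XOR k) XOR (m2 XOR k).
Step 2: By XOR associativity/commutativity: = m1 XOR m2 XOR k XOR k = m1 XOR m2.
Step 3: 00111110 XOR 10100000 = 10011110 = 158.
Step 4: The key cancels out! An attacker learns m1 XOR m2 = 158, revealing the relationship between plaintexts.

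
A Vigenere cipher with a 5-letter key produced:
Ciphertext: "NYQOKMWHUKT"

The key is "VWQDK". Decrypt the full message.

Step 1: Key 'VWQDK' has length 5. Extended key: VWQDKVWQDKV
Step 2: Decrypt each position:
  N(13) - V(21) = 18 = S
  Y(24) - W(22) = 2 = C
  Q(16) - Q(16) = 0 = A
  O(14) - D(3) = 11 = L
  K(10) - K(10) = 0 = A
  M(12) - V(21) = 17 = R
  W(22) - W(22) = 0 = A
  H(7) - Q(16) = 17 = R
  U(20) - D(3) = 17 = R
  K(10) - K(10) = 0 = A
  T(19) - V(21) = 24 = Y
Plaintext: SCALARARRAY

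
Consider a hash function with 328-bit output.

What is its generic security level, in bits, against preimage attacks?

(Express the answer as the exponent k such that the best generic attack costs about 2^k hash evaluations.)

Step 1: The hash has a 328-bit output.
Step 2: Preimage resistance means: given a digest h(x), it should be infeasible to find any input that hashes to it.
With a 328-bit output there are 2^328 possible digests, so a generic brute-force preimage search costs about 2^328 evaluations.
Step 3: Security level = 328 bits.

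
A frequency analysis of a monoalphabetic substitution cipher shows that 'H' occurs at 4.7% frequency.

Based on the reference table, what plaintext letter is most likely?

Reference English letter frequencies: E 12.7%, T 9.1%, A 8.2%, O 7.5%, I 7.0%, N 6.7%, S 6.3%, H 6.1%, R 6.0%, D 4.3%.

Step 1: The observed frequency is 4.7%.
Step 2: Compare with English frequencies:
  E: 12.7% (difference: 8.0%)
  T: 9.1% (difference: 4.4%)
  A: 8.2% (difference: 3.5%)
  O: 7.5% (difference: 2.8%)
  I: 7.0% (difference: 2.3%)
  N: 6.7% (difference: 2.0%)
  S: 6.3% (difference: 1.6%)
  H: 6.1% (difference: 1.4%)
  R: 6.0% (difference: 1.3%)
  D: 4.3% (difference: 0.4%) <-- closest
Step 3: 'H' most likely represents 'D' (frequency 4.3%).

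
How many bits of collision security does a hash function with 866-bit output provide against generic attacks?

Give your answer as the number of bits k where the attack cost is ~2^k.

Step 1: The hash has a 866-bit output.
Step 2: Collision resistance means it should be infeasible to find any x != y with h(x) = h(y).
By the birthday bound, a generic collision search succeeds after about sqrt(2^866) = 2^(866/2) = 2^433 evaluations.
Step 3: Security level = 433 bits.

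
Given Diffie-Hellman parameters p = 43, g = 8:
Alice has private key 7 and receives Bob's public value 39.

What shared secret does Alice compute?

Step 1: s = B^a mod p = 39^7 mod 43.
  39^1 mod 43 = 39
  39^2 mod 43 = (39 * 39) mod 43 = 16
  39^3 mod 43 = (16 * 39) mod 43 = 22
  39^4 mod 43 = (22 * 39) mod 43 = 41
  39^5 mod 43 = (41 * 39) mod 43 = 8
  39^6 mod 43 = (8 * 39) mod 43 = 11
  39^7 mod 43 = (11 * 39) mod 43 = 42
Result: shared secret = 42.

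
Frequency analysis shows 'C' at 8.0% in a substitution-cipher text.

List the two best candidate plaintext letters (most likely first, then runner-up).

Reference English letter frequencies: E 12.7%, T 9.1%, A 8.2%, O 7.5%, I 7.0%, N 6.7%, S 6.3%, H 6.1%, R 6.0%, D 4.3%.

Step 1: Observed frequency of 'C' is 8.0%.
Step 2: Compute distances to each reference frequency and sort:
  A (8.2%): difference = 0.2% <-- BEST
  O (7.5%): difference = 0.5% <-- RUNNER-UP
  I (7.0%): difference = 1.0%
  T (9.1%): difference = 1.1%
  N (6.7%): difference = 1.3%
Step 3: Most likely is 'A' (8.2%, diff 0.2%); second most likely is 'O' (7.5%, diff 0.5%).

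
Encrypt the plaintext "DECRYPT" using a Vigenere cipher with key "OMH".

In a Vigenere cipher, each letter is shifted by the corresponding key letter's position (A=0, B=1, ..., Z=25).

Step 1: Repeat key to match plaintext length:
  Plaintext: DECRYPT
  Key:       OMHOMHO
Step 2: Encrypt each letter:
  D(3) + O(14) = (3+14) mod 26 = 17 = R
  E(4) + M(12) = (4+12) mod 26 = 16 = Q
  C(2) + H(7) = (2+7) mod 26 = 9 = J
  R(17) + O(14) = (17+14) mod 26 = 5 = F
  Y(24) + M(12) = (24+12) mod 26 = 10 = K
  P(15) + H(7) = (15+7) mod 26 = 22 = W
  T(19) + O(14) = (19+14) mod 26 = 7 = H
Ciphertext: RQJFKWH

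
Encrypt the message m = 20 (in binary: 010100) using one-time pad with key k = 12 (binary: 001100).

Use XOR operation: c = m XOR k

Step 1: Write out the XOR operation bit by bit:
  Message: 010100
  Key:     001100
  XOR:     011000
Step 2: Convert to decimal: 011000 = 24.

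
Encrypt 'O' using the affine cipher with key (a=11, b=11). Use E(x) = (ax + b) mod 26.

Step 1: Convert 'O' to number: x = 14.
Step 2: E(14) = (11 * 14 + 11) mod 26 = 165 mod 26 = 9.
Step 3: Convert 9 back to letter: J.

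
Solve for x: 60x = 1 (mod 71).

Step 1: We need x such that 60 * x = 1 (mod 71).
Step 2: Using the extended Euclidean algorithm or trial:
  60 * 58 = 3480 = 49 * 71 + 1.
Step 3: Since 3480 mod 71 = 1, the inverse is x = 58.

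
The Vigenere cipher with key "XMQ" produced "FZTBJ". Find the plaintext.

Step 1: Extend key: XMQXM
Step 2: Decrypt each letter (c - k) mod 26:
  F(5) - X(23) = (5-23) mod 26 = 8 = I
  Z(25) - M(12) = (25-12) mod 26 = 13 = N
  T(19) - Q(16) = (19-16) mod 26 = 3 = D
  B(1) - X(23) = (1-23) mod 26 = 4 = E
  J(9) - M(12) = (9-12) mod 26 = 23 = X
Plaintext: INDEX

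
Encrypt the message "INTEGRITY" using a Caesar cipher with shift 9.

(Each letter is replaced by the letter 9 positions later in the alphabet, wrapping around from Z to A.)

Step 1: For each letter, shift forward by 9 positions (mod 26).
  I (position 8) -> position (8+9) mod 26 = 17 -> R
  N (position 13) -> position (13+9) mod 26 = 22 -> W
  T (position 19) -> position (19+9) mod 26 = 2 -> C
  E (position 4) -> position (4+9) mod 26 = 13 -> N
  G (position 6) -> position (6+9) mod 26 = 15 -> P
  R (position 17) -> position (17+9) mod 26 = 0 -> A
  I (position 8) -> position (8+9) mod 26 = 17 -> R
  T (position 19) -> position (19+9) mod 26 = 2 -> C
  Y (position 24) -> position (24+9) mod 26 = 7 -> H
Result: RWCNPARCH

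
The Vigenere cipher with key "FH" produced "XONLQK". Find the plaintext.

Step 1: Extend key: FHFHFH
Step 2: Decrypt each letter (c - k) mod 26:
  X(23) - F(5) = (23-5) mod 26 = 18 = S
  O(14) - H(7) = (14-7) mod 26 = 7 = H
  N(13) - F(5) = (13-5) mod 26 = 8 = I
  L(11) - H(7) = (11-7) mod 26 = 4 = E
  Q(16) - F(5) = (16-5) mod 26 = 11 = L
  K(10) - H(7) = (10-7) mod 26 = 3 = D
Plaintext: SHIELD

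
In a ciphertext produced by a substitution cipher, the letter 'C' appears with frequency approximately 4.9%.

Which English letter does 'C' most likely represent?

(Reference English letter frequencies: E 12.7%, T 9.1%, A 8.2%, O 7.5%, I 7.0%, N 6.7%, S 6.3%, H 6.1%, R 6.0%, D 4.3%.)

Step 1: The observed frequency is 4.9%.
Step 2: Compare with English frequencies:
  E: 12.7% (difference: 7.8%)
  T: 9.1% (difference: 4.2%)
  A: 8.2% (difference: 3.3%)
  O: 7.5% (difference: 2.6%)
  I: 7.0% (difference: 2.1%)
  N: 6.7% (difference: 1.8%)
  S: 6.3% (difference: 1.4%)
  H: 6.1% (difference: 1.2%)
  R: 6.0% (difference: 1.1%)
  D: 4.3% (difference: 0.6%) <-- closest
Step 3: 'C' most likely represents 'D' (frequency 4.3%).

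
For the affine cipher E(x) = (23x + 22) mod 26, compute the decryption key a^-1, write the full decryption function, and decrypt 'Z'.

Step 1: Find a^-1, the modular inverse of 23 mod 26.
Step 2: We need 23 * a^-1 = 1 (mod 26).
Step 3: 23 * 17 = 391 = 15 * 26 + 1, so a^-1 = 17.
Step 4: D(y) = 17(y - 22) mod 26.
Step 5: Apply to 'Z' (y = 25): D(25) = 17 * (25 - 22) mod 26 = 17 * 3 mod 26 = 25 -> 'Z'.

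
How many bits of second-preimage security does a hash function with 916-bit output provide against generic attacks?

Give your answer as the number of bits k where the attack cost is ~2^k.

Step 1: The hash has a 916-bit output.
Step 2: Second-preimage resistance means: given a specific input x, it should be infeasible to find a different y with h(y) = h(x).
With a 916-bit output, a generic search for a second preimage costs about 2^916 evaluations (each trial matches the fixed target with probability 2^-916).
Step 3: Security level = 916 bits.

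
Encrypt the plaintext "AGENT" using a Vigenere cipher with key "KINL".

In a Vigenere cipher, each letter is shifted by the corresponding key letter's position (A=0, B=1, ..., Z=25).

Step 1: Repeat key to match plaintext length:
  Plaintext: AGENT
  Key:       KINLK
Step 2: Encrypt each letter:
  A(0) + K(10) = (0+10) mod 26 = 10 = K
  G(6) + I(8) = (6+8) mod 26 = 14 = O
  E(4) + N(13) = (4+13) mod 26 = 17 = R
  N(13) + L(11) = (13+11) mod 26 = 24 = Y
  T(19) + K(10) = (19+10) mod 26 = 3 = D
Ciphertext: KORYD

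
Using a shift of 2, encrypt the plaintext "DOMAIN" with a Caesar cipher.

Step 1: For each letter, shift forward by 2 positions (mod 26).
  D (position 3) -> position (3+2) mod 26 = 5 -> F
  O (position 14) -> position (14+2) mod 26 = 16 -> Q
  M (position 12) -> position (12+2) mod 26 = 14 -> O
  A (position 0) -> position (0+2) mod 26 = 2 -> C
  I (position 8) -> position (8+2) mod 26 = 10 -> K
  N (position 13) -> position (13+2) mod 26 = 15 -> P
Result: FQOCKP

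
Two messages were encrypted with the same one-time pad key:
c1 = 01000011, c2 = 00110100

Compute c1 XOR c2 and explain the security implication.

Step 1: c1 XOR c2 = (m1 XOR k) XOR (m2 XOR k).
Step 2: By XOR associativity/commutativity: = m1 XOR m2 XOR k XOR k = m1 XOR m2.
Step 3: 01000011 XOR 00110100 = 01110111 = 119.
Step 4: The key cancels out! An attacker learns m1 XOR m2 = 119, revealing the relationship between plaintexts.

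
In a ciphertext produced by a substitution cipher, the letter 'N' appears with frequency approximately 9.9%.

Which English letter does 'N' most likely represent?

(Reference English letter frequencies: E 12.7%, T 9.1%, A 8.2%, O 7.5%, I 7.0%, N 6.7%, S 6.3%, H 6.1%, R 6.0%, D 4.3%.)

Step 1: The observed frequency is 9.9%.
Step 2: Compare with English frequencies:
  E: 12.7% (difference: 2.8%)
  T: 9.1% (difference: 0.8%) <-- closest
  A: 8.2% (difference: 1.7%)
  O: 7.5% (difference: 2.4%)
  I: 7.0% (difference: 2.9%)
  N: 6.7% (difference: 3.2%)
  S: 6.3% (difference: 3.6%)
  H: 6.1% (difference: 3.8%)
  R: 6.0% (difference: 3.9%)
  D: 4.3% (difference: 5.6%)
Step 3: 'N' most likely represents 'T' (frequency 9.1%).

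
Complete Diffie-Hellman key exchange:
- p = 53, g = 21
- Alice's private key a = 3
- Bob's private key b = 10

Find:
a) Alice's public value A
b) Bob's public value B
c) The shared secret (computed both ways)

Step 1: A = g^a mod p = 21^3 mod 53 = 39.
Step 2: B = g^b mod p = 21^10 mod 53 = 40.
Step 3: Alice computes s = B^a mod p = 40^3 mod 53 = 29.
Step 4: Bob computes s = A^b mod p = 39^10 mod 53 = 29.
Both sides agree: shared secret = 29.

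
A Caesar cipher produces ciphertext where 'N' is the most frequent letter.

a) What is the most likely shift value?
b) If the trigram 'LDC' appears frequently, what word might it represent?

Step 1: In English, 'E' is the most frequent letter (12.7%).
Step 2: The most frequent ciphertext letter is 'N' (position 13).
Step 3: Shift = (13 - 4) mod 26 = 9.
Step 4: Decrypt 'LDC' by shifting back 9:
  L -> C
  D -> U
  C -> T
Step 5: 'LDC' decrypts to 'CUT'.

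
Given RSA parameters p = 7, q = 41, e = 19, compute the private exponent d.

Step 1: n = 7 * 41 = 287.
Step 2: phi(n) = 6 * 40 = 240.
Step 3: Find d such that 19 * d = 1 (mod 240).
Step 4: d = 19^(-1) mod 240 = 139.
Verification: 19 * 139 = 2641 = 11 * 240 + 1.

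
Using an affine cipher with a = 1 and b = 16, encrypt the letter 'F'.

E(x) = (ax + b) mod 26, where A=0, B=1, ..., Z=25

Step 1: Convert 'F' to number: x = 5.
Step 2: E(5) = (1 * 5 + 16) mod 26 = 21 mod 26 = 21.
Step 3: Convert 21 back to letter: V.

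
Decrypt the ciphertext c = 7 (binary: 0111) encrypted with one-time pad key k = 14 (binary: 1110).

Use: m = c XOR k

Step 1: XOR ciphertext with key:
  Ciphertext: 0111
  Key:        1110
  XOR:        1001
Step 2: Plaintext = 1001 = 9 in decimal.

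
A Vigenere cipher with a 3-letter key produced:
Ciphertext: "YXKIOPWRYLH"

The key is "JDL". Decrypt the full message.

Step 1: Key 'JDL' has length 3. Extended key: JDLJDLJDLJD
Step 2: Decrypt each position:
  Y(24) - J(9) = 15 = P
  X(23) - D(3) = 20 = U
  K(10) - L(11) = 25 = Z
  I(8) - J(9) = 25 = Z
  O(14) - D(3) = 11 = L
  P(15) - L(11) = 4 = E
  W(22) - J(9) = 13 = N
  R(17) - D(3) = 14 = O
  Y(24) - L(11) = 13 = N
  L(11) - J(9) = 2 = C
  H(7) - D(3) = 4 = E
Plaintext: PUZZLENONCE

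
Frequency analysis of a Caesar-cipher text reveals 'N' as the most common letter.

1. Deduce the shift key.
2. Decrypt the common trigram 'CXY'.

Step 1: In English, 'E' is the most frequent letter (12.7%).
Step 2: The most frequent ciphertext letter is 'N' (position 13).
Step 3: Shift = (13 - 4) mod 26 = 9.
Step 4: Decrypt 'CXY' by shifting back 9:
  C -> T
  X -> O
  Y -> P
Step 5: 'CXY' decrypts to 'TOP'.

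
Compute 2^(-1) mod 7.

Step 1: We need x such that 2 * x = 1 (mod 7).
Step 2: Using the extended Euclidean algorithm or trial:
  2 * 4 = 8 = 1 * 7 + 1.
Step 3: Since 8 mod 7 = 1, the inverse is x = 4.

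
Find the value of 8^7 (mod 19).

Step 1: Compute 8^7 mod 19 step by step, reducing modulo 19 at each step.
  8^1 mod 19 = 8
  8^2 mod 19 = (8 * 8) mod 19 = 7
  8^3 mod 19 = (7 * 8) mod 19 = 18
  8^4 mod 19 = (18 * 8) mod 19 = 11
  8^5 mod 19 = (11 * 8) mod 19 = 12
  8^6 mod 19 = (12 * 8) mod 19 = 1
  8^7 mod 19 = (1 * 8) mod 19 = 8
Step 2: Result = 8.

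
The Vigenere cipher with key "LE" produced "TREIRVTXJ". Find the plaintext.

Step 1: Extend key: LELELELEL
Step 2: Decrypt each letter (c - k) mod 26:
  T(19) - L(11) = (19-11) mod 26 = 8 = I
  R(17) - E(4) = (17-4) mod 26 = 13 = N
  E(4) - L(11) = (4-11) mod 26 = 19 = T
  I(8) - E(4) = (8-4) mod 26 = 4 = E
  R(17) - L(11) = (17-11) mod 26 = 6 = G
  V(21) - E(4) = (21-4) mod 26 = 17 = R
  T(19) - L(11) = (19-11) mod 26 = 8 = I
  X(23) - E(4) = (23-4) mod 26 = 19 = T
  J(9) - L(11) = (9-11) mod 26 = 24 = Y
Plaintext: INTEGRITY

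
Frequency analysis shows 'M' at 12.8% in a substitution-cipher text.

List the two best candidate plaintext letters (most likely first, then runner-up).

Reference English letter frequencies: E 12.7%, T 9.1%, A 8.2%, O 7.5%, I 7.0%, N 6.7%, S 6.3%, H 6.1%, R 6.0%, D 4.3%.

Step 1: Observed frequency of 'M' is 12.8%.
Step 2: Compute distances to each reference frequency and sort:
  E (12.7%): difference = 0.1% <-- BEST
  T (9.1%): difference = 3.7% <-- RUNNER-UP
  A (8.2%): difference = 4.6%
  O (7.5%): difference = 5.3%
  I (7.0%): difference = 5.8%
Step 3: Most likely is 'E' (12.7%, diff 0.1%); second most likely is 'T' (9.1%, diff 3.7%).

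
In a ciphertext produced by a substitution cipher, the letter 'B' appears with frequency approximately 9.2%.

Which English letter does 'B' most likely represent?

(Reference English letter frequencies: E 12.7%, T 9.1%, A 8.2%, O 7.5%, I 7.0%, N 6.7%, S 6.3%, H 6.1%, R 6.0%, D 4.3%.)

Step 1: The observed frequency is 9.2%.
Step 2: Compare with English frequencies:
  E: 12.7% (difference: 3.5%)
  T: 9.1% (difference: 0.1%) <-- closest
  A: 8.2% (difference: 1.0%)
  O: 7.5% (difference: 1.7%)
  I: 7.0% (difference: 2.2%)
  N: 6.7% (difference: 2.5%)
  S: 6.3% (difference: 2.9%)
  H: 6.1% (difference: 3.1%)
  R: 6.0% (difference: 3.2%)
  D: 4.3% (difference: 4.9%)
Step 3: 'B' most likely represents 'T' (frequency 9.1%).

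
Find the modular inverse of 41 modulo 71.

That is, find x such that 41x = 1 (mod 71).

Step 1: We need x such that 41 * x = 1 (mod 71).
Step 2: Using the extended Euclidean algorithm or trial:
  41 * 26 = 1066 = 15 * 71 + 1.
Step 3: Since 1066 mod 71 = 1, the inverse is x = 26.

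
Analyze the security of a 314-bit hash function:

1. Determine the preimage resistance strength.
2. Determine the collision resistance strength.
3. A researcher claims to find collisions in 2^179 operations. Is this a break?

Step 1: Preimage resistance requires brute-force of 2^314 operations.
Step 2: Collision resistance (birthday bound) = 2^(314/2) = 2^157.
Step 3: The claimed attack costs 2^179 operations.
Step 4: Since 2^179 >= 2^157, the claimed attack is no faster than the generic birthday attack, so this does not break collision resistance.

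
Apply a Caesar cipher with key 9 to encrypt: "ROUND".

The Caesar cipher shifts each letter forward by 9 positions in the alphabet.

Step 1: For each letter, shift forward by 9 positions (mod 26).
  R (position 17) -> position (17+9) mod 26 = 0 -> A
  O (position 14) -> position (14+9) mod 26 = 23 -> X
  U (position 20) -> position (20+9) mod 26 = 3 -> D
  N (position 13) -> position (13+9) mod 26 = 22 -> W
  D (position 3) -> position (3+9) mod 26 = 12 -> M
Result: AXDWM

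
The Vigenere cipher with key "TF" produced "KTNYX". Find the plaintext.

Step 1: Extend key: TFTFT
Step 2: Decrypt each letter (c - k) mod 26:
  K(10) - T(19) = (10-19) mod 26 = 17 = R
  T(19) - F(5) = (19-5) mod 26 = 14 = O
  N(13) - T(19) = (13-19) mod 26 = 20 = U
  Y(24) - F(5) = (24-5) mod 26 = 19 = T
  X(23) - T(19) = (23-19) mod 26 = 4 = E
Plaintext: ROUTE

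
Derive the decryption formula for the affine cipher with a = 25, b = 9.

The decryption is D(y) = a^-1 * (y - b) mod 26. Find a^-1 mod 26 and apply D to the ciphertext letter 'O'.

Step 1: Find a^-1, the modular inverse of 25 mod 26.
Step 2: We need 25 * a^-1 = 1 (mod 26).
Step 3: 25 * 25 = 625 = 24 * 26 + 1, so a^-1 = 25.
Step 4: D(y) = 25(y - 9) mod 26.
Step 5: Apply to 'O' (y = 14): D(14) = 25 * (14 - 9) mod 26 = 25 * 5 mod 26 = 21 -> 'V'.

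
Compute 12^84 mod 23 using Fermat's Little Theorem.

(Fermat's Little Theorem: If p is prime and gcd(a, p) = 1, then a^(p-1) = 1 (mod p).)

Step 1: Since 23 is prime, by Fermat's Little Theorem: 12^22 = 1 (mod 23).
Step 2: Reduce exponent: 84 mod 22 = 18.
Step 3: So 12^84 = 12^18 (mod 23).
Step 4: 12^18 mod 23 = 16.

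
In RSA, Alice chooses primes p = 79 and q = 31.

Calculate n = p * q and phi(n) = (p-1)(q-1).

Step 1: n = p * q = 79 * 31 = 2449.
Step 2: phi(n) = (p-1)(q-1) = 78 * 30 = 2340.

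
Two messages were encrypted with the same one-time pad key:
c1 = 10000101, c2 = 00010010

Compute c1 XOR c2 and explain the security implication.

Step 1: c1 XOR c2 = (m1 XOR k) XOR (m2 XOR k).
Step 2: By XOR associativity/commutativity: = m1 XOR m2 XOR k XOR k = m1 XOR m2.
Step 3: 10000101 XOR 00010010 = 10010111 = 151.
Step 4: The key cancels out! An attacker learns m1 XOR m2 = 151, revealing the relationship between plaintexts.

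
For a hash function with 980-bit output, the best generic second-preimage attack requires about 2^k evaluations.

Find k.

Step 1: The hash has a 980-bit output.
Step 2: Second-preimage resistance means: given a specific input x, it should be infeasible to find a different y with h(y) = h(x).
With a 980-bit output, a generic search for a second preimage costs about 2^980 evaluations (each trial matches the fixed target with probability 2^-980).
Step 3: Security level = 980 bits.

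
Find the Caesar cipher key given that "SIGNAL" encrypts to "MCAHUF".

Step 1: Compare first letters: S (position 18) -> M (position 12).
Step 2: Shift = (12 - 18) mod 26 = 20.
The shift value is 20.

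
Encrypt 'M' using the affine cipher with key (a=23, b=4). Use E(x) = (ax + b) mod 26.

Step 1: Convert 'M' to number: x = 12.
Step 2: E(12) = (23 * 12 + 4) mod 26 = 280 mod 26 = 20.
Step 3: Convert 20 back to letter: U.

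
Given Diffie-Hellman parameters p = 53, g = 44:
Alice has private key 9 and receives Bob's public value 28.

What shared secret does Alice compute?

Step 1: s = B^a mod p = 28^9 mod 53.
  28^1 mod 53 = 28
  28^2 mod 53 = (28 * 28) mod 53 = 42
  28^3 mod 53 = (42 * 28) mod 53 = 10
  28^4 mod 53 = (10 * 28) mod 53 = 15
  28^5 mod 53 = (15 * 28) mod 53 = 49
  28^6 mod 53 = (49 * 28) mod 53 = 47
  28^7 mod 53 = (47 * 28) mod 53 = 44
  28^8 mod 53 = (44 * 28) mod 53 = 13
  28^9 mod 53 = (13 * 28) mod 53 = 46
Result: shared secret = 46.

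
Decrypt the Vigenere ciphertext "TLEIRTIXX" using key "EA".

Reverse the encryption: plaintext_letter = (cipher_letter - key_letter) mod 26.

Step 1: Extend key: EAEAEAEAE
Step 2: Decrypt each letter (c - k) mod 26:
  T(19) - E(4) = (19-4) mod 26 = 15 = P
  L(11) - A(0) = (11-0) mod 26 = 11 = L
  E(4) - E(4) = (4-4) mod 26 = 0 = A
  I(8) - A(0) = (8-0) mod 26 = 8 = I
  R(17) - E(4) = (17-4) mod 26 = 13 = N
  T(19) - A(0) = (19-0) mod 26 = 19 = T
  I(8) - E(4) = (8-4) mod 26 = 4 = E
  X(23) - A(0) = (23-0) mod 26 = 23 = X
  X(23) - E(4) = (23-4) mod 26 = 19 = T
Plaintext: PLAINTEXT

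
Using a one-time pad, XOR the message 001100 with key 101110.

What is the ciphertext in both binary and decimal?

Step 1: Write out the XOR operation bit by bit:
  Message: 001100
  Key:     101110
  XOR:     100010
Step 2: Convert to decimal: 100010 = 34.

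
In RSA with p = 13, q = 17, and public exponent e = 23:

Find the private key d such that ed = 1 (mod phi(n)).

Step 1: n = 13 * 17 = 221.
Step 2: phi(n) = 12 * 16 = 192.
Step 3: Find d such that 23 * d = 1 (mod 192).
Step 4: d = 23^(-1) mod 192 = 167.
Verification: 23 * 167 = 3841 = 20 * 192 + 1.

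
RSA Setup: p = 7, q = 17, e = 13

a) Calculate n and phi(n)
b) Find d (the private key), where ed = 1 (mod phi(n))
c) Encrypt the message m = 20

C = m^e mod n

Step 1: n = 7 * 17 = 119.
Step 2: phi(n) = (7-1)(17-1) = 6 * 16 = 96.
Step 3: Find d = 13^(-1) mod 96 = 37.
  Verify: 13 * 37 = 481 = 1 (mod 96).
Step 4: C = 20^13 mod 119 = 97.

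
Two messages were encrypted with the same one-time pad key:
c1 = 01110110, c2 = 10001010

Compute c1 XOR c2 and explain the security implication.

Step 1: c1 XOR c2 = (m1 XOR k) XOR (m2 XOR k).
Step 2: By XOR associativity/commutativity: = m1 XOR m2 XOR k XOR k = m1 XOR m2.
Step 3: 01110110 XOR 10001010 = 11111100 = 252.
Step 4: The key cancels out! An attacker learns m1 XOR m2 = 252, revealing the relationship between plaintexts.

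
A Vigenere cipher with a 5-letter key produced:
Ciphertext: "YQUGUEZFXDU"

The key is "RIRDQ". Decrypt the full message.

Step 1: Key 'RIRDQ' has length 5. Extended key: RIRDQRIRDQR
Step 2: Decrypt each position:
  Y(24) - R(17) = 7 = H
  Q(16) - I(8) = 8 = I
  U(20) - R(17) = 3 = D
  G(6) - D(3) = 3 = D
  U(20) - Q(16) = 4 = E
  E(4) - R(17) = 13 = N
  Z(25) - I(8) = 17 = R
  F(5) - R(17) = 14 = O
  X(23) - D(3) = 20 = U
  D(3) - Q(16) = 13 = N
  U(20) - R(17) = 3 = D
Plaintext: HIDDENROUND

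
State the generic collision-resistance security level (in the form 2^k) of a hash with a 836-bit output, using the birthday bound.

Step 1: The birthday paradox gives collision probability ~50% after sqrt(2^n) = 2^(n/2) hashes.
Step 2: For 836-bit output: 2^(836/2) = 2^418.
Step 3: Approximately 2^418 hash computations needed.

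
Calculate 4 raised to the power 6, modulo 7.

Step 1: Compute 4^6 mod 7 step by step, reducing modulo 7 at each step.
  4^1 mod 7 = 4
  4^2 mod 7 = (4 * 4) mod 7 = 2
  4^3 mod 7 = (2 * 4) mod 7 = 1
  4^4 mod 7 = (1 * 4) mod 7 = 4
  4^5 mod 7 = (4 * 4) mod 7 = 2
  4^6 mod 7 = (2 * 4) mod 7 = 1
Step 2: Result = 1.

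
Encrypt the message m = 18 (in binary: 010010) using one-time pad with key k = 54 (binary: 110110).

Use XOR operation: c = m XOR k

Step 1: Write out the XOR operation bit by bit:
  Message: 010010
  Key:     110110
  XOR:     100100
Step 2: Convert to decimal: 100100 = 36.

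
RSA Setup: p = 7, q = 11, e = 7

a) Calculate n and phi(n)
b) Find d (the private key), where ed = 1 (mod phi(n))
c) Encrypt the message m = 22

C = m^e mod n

Step 1: n = 7 * 11 = 77.
Step 2: phi(n) = (7-1)(11-1) = 6 * 10 = 60.
Step 3: Find d = 7^(-1) mod 60 = 43.
  Verify: 7 * 43 = 301 = 1 (mod 60).
Step 4: C = 22^7 mod 77 = 22.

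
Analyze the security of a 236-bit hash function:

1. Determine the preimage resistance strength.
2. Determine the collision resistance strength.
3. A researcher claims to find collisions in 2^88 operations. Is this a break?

Step 1: Preimage resistance requires brute-force of 2^236 operations.
Step 2: Collision resistance (birthday bound) = 2^(236/2) = 2^118.
Step 3: The claimed attack costs 2^88 operations.
Step 4: Since 2^88 < 2^118, the claimed attack beats the generic birthday bound, so collision resistance is broken.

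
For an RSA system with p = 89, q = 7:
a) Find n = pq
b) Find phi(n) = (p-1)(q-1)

Step 1: n = p * q = 89 * 7 = 623.
Step 2: phi(n) = (p-1)(q-1) = 88 * 6 = 528.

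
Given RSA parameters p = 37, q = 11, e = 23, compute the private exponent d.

Step 1: n = 37 * 11 = 407.
Step 2: phi(n) = 36 * 10 = 360.
Step 3: Find d such that 23 * d = 1 (mod 360).
Step 4: d = 23^(-1) mod 360 = 47.
Verification: 23 * 47 = 1081 = 3 * 360 + 1.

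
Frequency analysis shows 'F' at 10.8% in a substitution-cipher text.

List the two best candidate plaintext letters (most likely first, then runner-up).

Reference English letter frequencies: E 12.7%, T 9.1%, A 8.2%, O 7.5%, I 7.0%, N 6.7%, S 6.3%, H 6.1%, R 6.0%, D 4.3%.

Step 1: Observed frequency of 'F' is 10.8%.
Step 2: Compute distances to each reference frequency and sort:
  T (9.1%): difference = 1.7% <-- BEST
  E (12.7%): difference = 1.9% <-- RUNNER-UP
  A (8.2%): difference = 2.6%
  O (7.5%): difference = 3.3%
  I (7.0%): difference = 3.8%
Step 3: Most likely is 'T' (9.1%, diff 1.7%); second most likely is 'E' (12.7%, diff 1.9%).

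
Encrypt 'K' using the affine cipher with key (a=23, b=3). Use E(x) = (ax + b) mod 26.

Step 1: Convert 'K' to number: x = 10.
Step 2: E(10) = (23 * 10 + 3) mod 26 = 233 mod 26 = 25.
Step 3: Convert 25 back to letter: Z.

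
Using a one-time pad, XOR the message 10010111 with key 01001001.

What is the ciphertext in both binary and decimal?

Step 1: Write out the XOR operation bit by bit:
  Message: 10010111
  Key:     01001001
  XOR:     11011110
Step 2: Convert to decimal: 11011110 = 222.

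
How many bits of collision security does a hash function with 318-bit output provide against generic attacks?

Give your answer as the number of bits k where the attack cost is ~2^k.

Step 1: The hash has a 318-bit output.
Step 2: Collision resistance means it should be infeasible to find any x != y with h(x) = h(y).
By the birthday bound, a generic collision search succeeds after about sqrt(2^318) = 2^(318/2) = 2^159 evaluations.
Step 3: Security level = 159 bits.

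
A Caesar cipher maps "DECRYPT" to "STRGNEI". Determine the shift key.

Step 1: Compare first letters: D (position 3) -> S (position 18).
Step 2: Shift = (18 - 3) mod 26 = 15.
The shift value is 15.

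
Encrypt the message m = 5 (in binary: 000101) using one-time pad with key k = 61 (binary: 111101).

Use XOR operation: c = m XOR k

Step 1: Write out the XOR operation bit by bit:
  Message: 000101
  Key:     111101
  XOR:     111000
Step 2: Convert to decimal: 111000 = 56.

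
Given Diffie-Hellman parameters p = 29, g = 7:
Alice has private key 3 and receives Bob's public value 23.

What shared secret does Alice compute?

Step 1: s = B^a mod p = 23^3 mod 29.
  23^1 mod 29 = 23
  23^2 mod 29 = (23 * 23) mod 29 = 7
  23^3 mod 29 = (7 * 23) mod 29 = 16
Result: shared secret = 16.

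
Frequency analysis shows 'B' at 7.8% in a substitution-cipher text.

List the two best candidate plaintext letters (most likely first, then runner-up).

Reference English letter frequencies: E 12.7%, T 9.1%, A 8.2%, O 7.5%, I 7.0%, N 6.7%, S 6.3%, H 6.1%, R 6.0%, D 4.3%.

Step 1: Observed frequency of 'B' is 7.8%.
Step 2: Compute distances to each reference frequency and sort:
  O (7.5%): difference = 0.3% <-- BEST
  A (8.2%): difference = 0.4% <-- RUNNER-UP
  I (7.0%): difference = 0.8%
  N (6.7%): difference = 1.1%
  T (9.1%): difference = 1.3%
Step 3: Most likely is 'O' (7.5%, diff 0.3%); second most likely is 'A' (8.2%, diff 0.4%).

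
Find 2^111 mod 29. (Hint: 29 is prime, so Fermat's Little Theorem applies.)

Step 1: Since 29 is prime, by Fermat's Little Theorem: 2^28 = 1 (mod 29).
Step 2: Reduce exponent: 111 mod 28 = 27.
Step 3: So 2^111 = 2^27 (mod 29).
Step 4: 2^27 mod 29 = 15.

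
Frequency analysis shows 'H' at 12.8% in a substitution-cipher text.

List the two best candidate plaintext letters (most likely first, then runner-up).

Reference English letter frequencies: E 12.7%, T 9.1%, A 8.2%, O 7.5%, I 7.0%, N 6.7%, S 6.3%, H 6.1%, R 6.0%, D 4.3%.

Step 1: Observed frequency of 'H' is 12.8%.
Step 2: Compute distances to each reference frequency and sort:
  E (12.7%): difference = 0.1% <-- BEST
  T (9.1%): difference = 3.7% <-- RUNNER-UP
  A (8.2%): difference = 4.6%
  O (7.5%): difference = 5.3%
  I (7.0%): difference = 5.8%
Step 3: Most likely is 'E' (12.7%, diff 0.1%); second most likely is 'T' (9.1%, diff 3.7%).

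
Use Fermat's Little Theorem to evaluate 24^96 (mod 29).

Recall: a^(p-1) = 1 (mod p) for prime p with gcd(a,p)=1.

Step 1: Since 29 is prime, by Fermat's Little Theorem: 24^28 = 1 (mod 29).
Step 2: Reduce exponent: 96 mod 28 = 12.
Step 3: So 24^96 = 24^12 (mod 29).
Step 4: 24^12 mod 29 = 7.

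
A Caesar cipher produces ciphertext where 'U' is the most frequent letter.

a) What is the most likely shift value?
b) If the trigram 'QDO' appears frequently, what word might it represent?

Step 1: In English, 'E' is the most frequent letter (12.7%).
Step 2: The most frequent ciphertext letter is 'U' (position 20).
Step 3: Shift = (20 - 4) mod 26 = 16.
Step 4: Decrypt 'QDO' by shifting back 16:
  Q -> A
  D -> N
  O -> Y
Step 5: 'QDO' decrypts to 'ANY'.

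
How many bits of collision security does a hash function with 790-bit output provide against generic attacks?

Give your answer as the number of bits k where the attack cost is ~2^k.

Step 1: The hash has a 790-bit output.
Step 2: Collision resistance means it should be infeasible to find any x != y with h(x) = h(y).
By the birthday bound, a generic collision search succeeds after about sqrt(2^790) = 2^(790/2) = 2^395 evaluations.
Step 3: Security level = 395 bits.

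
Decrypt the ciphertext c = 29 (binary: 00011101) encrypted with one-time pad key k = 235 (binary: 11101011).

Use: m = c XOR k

Step 1: XOR ciphertext with key:
  Ciphertext: 00011101
  Key:        11101011
  XOR:        11110110
Step 2: Plaintext = 11110110 = 246 in decimal.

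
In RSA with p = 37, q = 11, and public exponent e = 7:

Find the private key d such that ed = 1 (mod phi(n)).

Step 1: n = 37 * 11 = 407.
Step 2: phi(n) = 36 * 10 = 360.
Step 3: Find d such that 7 * d = 1 (mod 360).
Step 4: d = 7^(-1) mod 360 = 103.
Verification: 7 * 103 = 721 = 2 * 360 + 1.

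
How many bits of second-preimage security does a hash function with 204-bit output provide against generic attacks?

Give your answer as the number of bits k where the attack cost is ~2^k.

Step 1: The hash has a 204-bit output.
Step 2: Second-preimage resistance means: given a specific input x, it should be infeasible to find a different y with h(y) = h(x).
With a 204-bit output, a generic search for a second preimage costs about 2^204 evaluations (each trial matches the fixed target with probability 2^-204).
Step 3: Security level = 204 bits.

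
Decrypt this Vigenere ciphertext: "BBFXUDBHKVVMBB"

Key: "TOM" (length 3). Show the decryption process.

Step 1: Key 'TOM' has length 3. Extended key: TOMTOMTOMTOMTO
Step 2: Decrypt each position:
  B(1) - T(19) = 8 = I
  B(1) - O(14) = 13 = N
  F(5) - M(12) = 19 = T
  X(23) - T(19) = 4 = E
  U(20) - O(14) = 6 = G
  D(3) - M(12) = 17 = R
  B(1) - T(19) = 8 = I
  H(7) - O(14) = 19 = T
  K(10) - M(12) = 24 = Y
  V(21) - T(19) = 2 = C
  V(21) - O(14) = 7 = H
  M(12) - M(12) = 0 = A
  B(1) - T(19) = 8 = I
  B(1) - O(14) = 13 = N
Plaintext: INTEGRITYCHAIN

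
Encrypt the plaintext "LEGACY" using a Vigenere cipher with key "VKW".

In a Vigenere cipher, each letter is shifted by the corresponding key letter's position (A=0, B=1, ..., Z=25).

Step 1: Repeat key to match plaintext length:
  Plaintext: LEGACY
  Key:       VKWVKW
Step 2: Encrypt each letter:
  L(11) + V(21) = (11+21) mod 26 = 6 = G
  E(4) + K(10) = (4+10) mod 26 = 14 = O
  G(6) + W(22) = (6+22) mod 26 = 2 = C
  A(0) + V(21) = (0+21) mod 26 = 21 = V
  C(2) + K(10) = (2+10) mod 26 = 12 = M
  Y(24) + W(22) = (24+22) mod 26 = 20 = U
Ciphertext: GOCVMU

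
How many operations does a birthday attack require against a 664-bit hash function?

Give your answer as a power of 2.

Step 1: The birthday paradox gives collision probability ~50% after sqrt(2^n) = 2^(n/2) hashes.
Step 2: For 664-bit output: 2^(664/2) = 2^332.
Step 3: Approximately 2^332 hash computations needed.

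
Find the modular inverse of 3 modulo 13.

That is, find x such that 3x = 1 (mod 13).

Step 1: We need x such that 3 * x = 1 (mod 13).
Step 2: Using the extended Euclidean algorithm or trial:
  3 * 9 = 27 = 2 * 13 + 1.
Step 3: Since 27 mod 13 = 1, the inverse is x = 9.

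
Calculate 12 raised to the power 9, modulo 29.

Step 1: Compute 12^9 mod 29 step by step, reducing modulo 29 at each step.
  12^1 mod 29 = 12
  12^2 mod 29 = (12 * 12) mod 29 = 28
  12^3 mod 29 = (28 * 12) mod 29 = 17
  12^4 mod 29 = (17 * 12) mod 29 = 1
  12^5 mod 29 = (1 * 12) mod 29 = 12
  12^6 mod 29 = (12 * 12) mod 29 = 28
  12^7 mod 29 = (28 * 12) mod 29 = 17
  12^8 mod 29 = (17 * 12) mod 29 = 1
  12^9 mod 29 = (1 * 12) mod 29 = 12
Step 2: Result = 12.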